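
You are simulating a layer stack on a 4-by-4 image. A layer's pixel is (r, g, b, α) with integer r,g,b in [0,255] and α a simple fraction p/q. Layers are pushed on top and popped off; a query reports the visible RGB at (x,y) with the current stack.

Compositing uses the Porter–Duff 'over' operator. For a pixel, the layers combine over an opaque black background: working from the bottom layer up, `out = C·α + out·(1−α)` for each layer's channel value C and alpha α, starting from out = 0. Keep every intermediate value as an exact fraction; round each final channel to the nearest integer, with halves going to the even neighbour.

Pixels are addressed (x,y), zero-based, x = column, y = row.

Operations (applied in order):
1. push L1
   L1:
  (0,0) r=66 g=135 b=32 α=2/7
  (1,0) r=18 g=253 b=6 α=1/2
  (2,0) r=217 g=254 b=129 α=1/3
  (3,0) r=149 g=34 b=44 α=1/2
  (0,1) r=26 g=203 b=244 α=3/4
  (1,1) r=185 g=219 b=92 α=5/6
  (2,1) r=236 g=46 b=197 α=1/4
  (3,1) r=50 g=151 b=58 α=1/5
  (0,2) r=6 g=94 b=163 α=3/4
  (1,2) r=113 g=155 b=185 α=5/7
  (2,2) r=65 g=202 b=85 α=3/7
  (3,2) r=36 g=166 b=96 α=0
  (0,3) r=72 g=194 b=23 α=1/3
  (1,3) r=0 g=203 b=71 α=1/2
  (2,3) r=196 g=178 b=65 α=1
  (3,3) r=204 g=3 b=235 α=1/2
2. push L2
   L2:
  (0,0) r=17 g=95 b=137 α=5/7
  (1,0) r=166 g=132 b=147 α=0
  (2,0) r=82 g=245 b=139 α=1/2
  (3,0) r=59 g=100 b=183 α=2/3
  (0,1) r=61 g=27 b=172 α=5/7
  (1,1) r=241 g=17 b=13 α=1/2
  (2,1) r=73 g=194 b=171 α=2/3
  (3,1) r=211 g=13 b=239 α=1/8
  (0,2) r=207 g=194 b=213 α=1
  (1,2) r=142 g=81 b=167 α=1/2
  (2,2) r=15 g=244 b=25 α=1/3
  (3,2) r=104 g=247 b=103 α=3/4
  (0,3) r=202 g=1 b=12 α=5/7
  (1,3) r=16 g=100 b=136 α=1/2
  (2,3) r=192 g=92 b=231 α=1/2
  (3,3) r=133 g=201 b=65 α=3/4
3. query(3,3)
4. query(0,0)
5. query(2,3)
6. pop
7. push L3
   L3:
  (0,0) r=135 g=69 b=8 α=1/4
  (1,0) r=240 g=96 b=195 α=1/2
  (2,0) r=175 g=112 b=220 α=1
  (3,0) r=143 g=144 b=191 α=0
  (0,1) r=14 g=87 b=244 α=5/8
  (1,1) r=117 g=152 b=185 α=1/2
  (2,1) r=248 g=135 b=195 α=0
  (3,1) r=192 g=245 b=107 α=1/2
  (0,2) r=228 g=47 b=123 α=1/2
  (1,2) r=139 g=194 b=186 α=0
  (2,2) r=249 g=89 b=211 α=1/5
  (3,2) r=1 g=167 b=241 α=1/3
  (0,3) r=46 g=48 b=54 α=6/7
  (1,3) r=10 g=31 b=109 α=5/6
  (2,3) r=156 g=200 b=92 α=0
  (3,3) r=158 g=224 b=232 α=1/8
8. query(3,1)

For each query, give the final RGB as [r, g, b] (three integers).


query (3,3) [L1,L2] — begin 0,0,0
after L1 α=1/2: [102, 3/2, 235/2]
after L2 α=3/4: [501/4, 1209/8, 625/8]
rounded: [125, 151, 78]

(0,0) stack=L1,L2; from [0,0,0]:
after L1 α=2/7: [132/7, 270/7, 64/7]
after L2 α=5/7: [859/49, 3865/49, 4923/49]
rounded: [18, 79, 100]

(2,3) stack=L1,L2; from [0,0,0]:
after L1 α=1: [196, 178, 65]
after L2 α=1/2: [194, 135, 148]
= [194, 135, 148]

at x=3,y=1 over L1,L3:
L1 α=1/5: [10, 151/5, 58/5]
L3 α=1/2: [101, 688/5, 593/10]
rounded: [101, 138, 59]


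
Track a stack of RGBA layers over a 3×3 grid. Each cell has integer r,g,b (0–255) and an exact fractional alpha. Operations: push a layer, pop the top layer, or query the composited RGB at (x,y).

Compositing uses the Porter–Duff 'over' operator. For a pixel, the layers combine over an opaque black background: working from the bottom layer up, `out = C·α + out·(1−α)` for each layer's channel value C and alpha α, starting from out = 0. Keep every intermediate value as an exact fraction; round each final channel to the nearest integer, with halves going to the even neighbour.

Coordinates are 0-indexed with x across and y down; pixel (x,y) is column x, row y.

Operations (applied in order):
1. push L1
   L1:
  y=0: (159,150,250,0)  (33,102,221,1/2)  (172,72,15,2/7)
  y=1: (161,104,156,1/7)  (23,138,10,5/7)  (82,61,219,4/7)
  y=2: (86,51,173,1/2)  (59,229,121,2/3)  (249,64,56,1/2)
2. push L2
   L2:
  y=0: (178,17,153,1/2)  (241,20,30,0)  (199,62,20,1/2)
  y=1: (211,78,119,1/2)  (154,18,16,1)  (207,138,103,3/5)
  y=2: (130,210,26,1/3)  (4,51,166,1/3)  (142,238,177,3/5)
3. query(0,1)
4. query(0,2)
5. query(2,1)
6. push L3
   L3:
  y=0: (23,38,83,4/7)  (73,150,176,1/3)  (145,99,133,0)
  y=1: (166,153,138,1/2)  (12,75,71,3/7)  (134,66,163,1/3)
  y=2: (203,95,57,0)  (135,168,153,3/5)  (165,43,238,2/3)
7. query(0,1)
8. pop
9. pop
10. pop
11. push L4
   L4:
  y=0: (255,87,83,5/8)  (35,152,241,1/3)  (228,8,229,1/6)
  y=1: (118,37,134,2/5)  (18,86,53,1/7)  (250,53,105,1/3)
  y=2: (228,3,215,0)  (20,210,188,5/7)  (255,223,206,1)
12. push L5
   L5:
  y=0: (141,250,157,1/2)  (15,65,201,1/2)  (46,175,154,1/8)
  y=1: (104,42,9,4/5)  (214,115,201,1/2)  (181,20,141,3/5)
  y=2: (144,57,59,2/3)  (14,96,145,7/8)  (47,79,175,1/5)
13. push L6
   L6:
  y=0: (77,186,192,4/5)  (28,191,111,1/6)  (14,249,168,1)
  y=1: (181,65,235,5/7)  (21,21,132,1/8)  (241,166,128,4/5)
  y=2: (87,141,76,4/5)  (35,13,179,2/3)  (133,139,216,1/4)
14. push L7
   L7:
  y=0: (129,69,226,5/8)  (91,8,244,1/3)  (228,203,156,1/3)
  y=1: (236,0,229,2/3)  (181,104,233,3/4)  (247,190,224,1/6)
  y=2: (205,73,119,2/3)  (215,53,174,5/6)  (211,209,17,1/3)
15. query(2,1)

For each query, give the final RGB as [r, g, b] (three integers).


query (0,1) [L1,L2] — begin 0,0,0
L1 α=1/7: [23, 104/7, 156/7]
L2 α=1/2: [117, 325/7, 989/14]
= [117, 46, 71]

query (0,2) [L1,L2] — begin 0,0,0
+L1 (α=1/2) → [43, 51/2, 173/2]
+L2 (α=1/3) → [72, 87, 199/3]
→ [72, 87, 66]

at x=2,y=1 over L1,L2:
after L1 α=4/7: [328/7, 244/7, 876/7]
after L2 α=3/5: [5003/35, 3386/35, 783/7]
= [143, 97, 112]

query (0,1) [L1,L2,L3] — begin 0,0,0
L1 α=1/7: [23, 104/7, 156/7]
L2 α=1/2: [117, 325/7, 989/14]
L3 α=1/2: [283/2, 698/7, 2921/28]
rounded: [142, 100, 104]

(2,1) stack=L4,L5,L6,L7; from [0,0,0]:
L4 α=1/3: [250/3, 53/3, 35]
L5 α=3/5: [2129/15, 286/15, 493/5]
L6 α=4/5: [16589/75, 10246/75, 3053/25]
L7 α=1/6: [10147/45, 6548/45, 1391/10]
= [225, 146, 139]


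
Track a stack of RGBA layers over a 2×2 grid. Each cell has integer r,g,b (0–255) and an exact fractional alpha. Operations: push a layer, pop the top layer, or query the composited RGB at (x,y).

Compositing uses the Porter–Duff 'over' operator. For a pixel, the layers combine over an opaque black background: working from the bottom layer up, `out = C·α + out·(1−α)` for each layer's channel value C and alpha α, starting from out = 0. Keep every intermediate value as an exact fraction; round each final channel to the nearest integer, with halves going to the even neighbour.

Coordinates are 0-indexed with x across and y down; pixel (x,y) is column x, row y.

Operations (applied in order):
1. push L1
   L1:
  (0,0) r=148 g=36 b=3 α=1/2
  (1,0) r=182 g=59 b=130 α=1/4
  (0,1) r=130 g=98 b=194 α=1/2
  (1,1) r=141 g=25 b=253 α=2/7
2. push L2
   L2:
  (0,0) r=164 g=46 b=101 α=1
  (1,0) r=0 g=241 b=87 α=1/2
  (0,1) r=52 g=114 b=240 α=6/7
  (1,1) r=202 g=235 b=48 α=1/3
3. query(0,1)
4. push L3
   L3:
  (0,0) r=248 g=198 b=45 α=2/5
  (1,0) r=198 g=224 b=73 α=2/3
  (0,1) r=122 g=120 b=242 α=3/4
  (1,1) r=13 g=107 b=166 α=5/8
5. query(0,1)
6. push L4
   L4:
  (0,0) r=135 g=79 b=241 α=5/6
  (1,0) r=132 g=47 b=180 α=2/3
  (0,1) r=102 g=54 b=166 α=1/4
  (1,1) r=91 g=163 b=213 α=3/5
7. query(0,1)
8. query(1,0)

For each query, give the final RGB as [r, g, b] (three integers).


query (0,1) [L1,L2] — begin 0,0,0
after L1 α=1/2: [65, 49, 97]
after L2 α=6/7: [377/7, 733/7, 1537/7]
→ [54, 105, 220]

query (0,1) [L1,L2,L3] — begin 0,0,0
after L1 α=1/2: [65, 49, 97]
after L2 α=6/7: [377/7, 733/7, 1537/7]
after L3 α=3/4: [2939/28, 3253/28, 6619/28]
→ [105, 116, 236]

(0,1) stack=L1,L2,L3,L4; from [0,0,0]:
+L1 (α=1/2) → [65, 49, 97]
+L2 (α=6/7) → [377/7, 733/7, 1537/7]
+L3 (α=3/4) → [2939/28, 3253/28, 6619/28]
+L4 (α=1/4) → [11673/112, 11271/112, 24505/112]
→ [104, 101, 219]

(1,0) stack=L1,L2,L3,L4; from [0,0,0]:
after L1 α=1/4: [91/2, 59/4, 65/2]
after L2 α=1/2: [91/4, 1023/8, 239/4]
after L3 α=2/3: [1675/12, 4607/24, 823/12]
after L4 α=2/3: [4843/36, 6863/72, 5143/36]
= [135, 95, 143]


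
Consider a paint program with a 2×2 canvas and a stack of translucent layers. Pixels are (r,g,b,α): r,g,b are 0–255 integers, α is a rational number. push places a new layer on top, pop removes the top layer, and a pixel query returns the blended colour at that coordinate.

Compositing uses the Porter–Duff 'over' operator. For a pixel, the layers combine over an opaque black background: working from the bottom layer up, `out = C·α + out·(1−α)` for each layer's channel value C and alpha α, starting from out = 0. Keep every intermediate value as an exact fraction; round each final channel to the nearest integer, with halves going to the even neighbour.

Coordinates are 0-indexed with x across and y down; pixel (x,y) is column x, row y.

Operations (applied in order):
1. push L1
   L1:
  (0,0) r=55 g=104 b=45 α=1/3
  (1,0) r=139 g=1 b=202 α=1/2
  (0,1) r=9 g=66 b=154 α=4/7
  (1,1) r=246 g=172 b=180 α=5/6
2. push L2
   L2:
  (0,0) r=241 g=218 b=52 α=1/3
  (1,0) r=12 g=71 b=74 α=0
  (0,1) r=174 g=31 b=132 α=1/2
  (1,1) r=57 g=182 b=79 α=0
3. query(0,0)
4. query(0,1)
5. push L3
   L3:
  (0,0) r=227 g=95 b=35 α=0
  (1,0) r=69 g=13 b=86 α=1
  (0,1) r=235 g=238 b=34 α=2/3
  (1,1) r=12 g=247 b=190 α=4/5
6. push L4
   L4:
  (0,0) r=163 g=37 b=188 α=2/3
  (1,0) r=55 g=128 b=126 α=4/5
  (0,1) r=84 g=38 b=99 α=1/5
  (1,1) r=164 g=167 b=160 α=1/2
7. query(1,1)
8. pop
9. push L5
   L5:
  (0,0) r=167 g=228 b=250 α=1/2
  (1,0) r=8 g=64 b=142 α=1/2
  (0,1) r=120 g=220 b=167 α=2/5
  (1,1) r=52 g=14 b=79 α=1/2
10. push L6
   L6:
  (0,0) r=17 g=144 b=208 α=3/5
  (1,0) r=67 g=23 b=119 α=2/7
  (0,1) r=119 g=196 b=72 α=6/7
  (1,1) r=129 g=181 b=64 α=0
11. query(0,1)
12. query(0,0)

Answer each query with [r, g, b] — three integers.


query (0,0) [L1,L2] — begin 0,0,0
+L1 (α=1/3) → [55/3, 104/3, 15]
+L2 (α=1/3) → [833/9, 862/9, 82/3]
rounded: [93, 96, 27]

at x=0,y=1 over L1,L2:
L1 α=4/7: [36/7, 264/7, 88]
L2 α=1/2: [627/7, 481/14, 110]
→ [90, 34, 110]

query (1,1) [L1,L2,L3,L4] — begin 0,0,0
+L1 (α=5/6) → [205, 430/3, 150]
+L2 (α=0) → [205, 430/3, 150]
+L3 (α=4/5) → [253/5, 3394/15, 182]
+L4 (α=1/2) → [1073/10, 5899/30, 171]
→ [107, 197, 171]

at x=0,y=1 over L1,L2,L3,L5,L6:
+L1 (α=4/7) → [36/7, 264/7, 88]
+L2 (α=1/2) → [627/7, 481/14, 110]
+L3 (α=2/3) → [3917/21, 7145/42, 178/3]
+L5 (α=2/5) → [5597/35, 2661/14, 512/5]
+L6 (α=6/7) → [30587/245, 19125/98, 2672/35]
= [125, 195, 76]

at x=0,y=0 over L1,L2,L3,L5,L6:
L1 α=1/3: [55/3, 104/3, 15]
L2 α=1/3: [833/9, 862/9, 82/3]
L3 α=0: [833/9, 862/9, 82/3]
L5 α=1/2: [1168/9, 1457/9, 416/3]
L6 α=3/5: [559/9, 6802/45, 2704/15]
→ [62, 151, 180]


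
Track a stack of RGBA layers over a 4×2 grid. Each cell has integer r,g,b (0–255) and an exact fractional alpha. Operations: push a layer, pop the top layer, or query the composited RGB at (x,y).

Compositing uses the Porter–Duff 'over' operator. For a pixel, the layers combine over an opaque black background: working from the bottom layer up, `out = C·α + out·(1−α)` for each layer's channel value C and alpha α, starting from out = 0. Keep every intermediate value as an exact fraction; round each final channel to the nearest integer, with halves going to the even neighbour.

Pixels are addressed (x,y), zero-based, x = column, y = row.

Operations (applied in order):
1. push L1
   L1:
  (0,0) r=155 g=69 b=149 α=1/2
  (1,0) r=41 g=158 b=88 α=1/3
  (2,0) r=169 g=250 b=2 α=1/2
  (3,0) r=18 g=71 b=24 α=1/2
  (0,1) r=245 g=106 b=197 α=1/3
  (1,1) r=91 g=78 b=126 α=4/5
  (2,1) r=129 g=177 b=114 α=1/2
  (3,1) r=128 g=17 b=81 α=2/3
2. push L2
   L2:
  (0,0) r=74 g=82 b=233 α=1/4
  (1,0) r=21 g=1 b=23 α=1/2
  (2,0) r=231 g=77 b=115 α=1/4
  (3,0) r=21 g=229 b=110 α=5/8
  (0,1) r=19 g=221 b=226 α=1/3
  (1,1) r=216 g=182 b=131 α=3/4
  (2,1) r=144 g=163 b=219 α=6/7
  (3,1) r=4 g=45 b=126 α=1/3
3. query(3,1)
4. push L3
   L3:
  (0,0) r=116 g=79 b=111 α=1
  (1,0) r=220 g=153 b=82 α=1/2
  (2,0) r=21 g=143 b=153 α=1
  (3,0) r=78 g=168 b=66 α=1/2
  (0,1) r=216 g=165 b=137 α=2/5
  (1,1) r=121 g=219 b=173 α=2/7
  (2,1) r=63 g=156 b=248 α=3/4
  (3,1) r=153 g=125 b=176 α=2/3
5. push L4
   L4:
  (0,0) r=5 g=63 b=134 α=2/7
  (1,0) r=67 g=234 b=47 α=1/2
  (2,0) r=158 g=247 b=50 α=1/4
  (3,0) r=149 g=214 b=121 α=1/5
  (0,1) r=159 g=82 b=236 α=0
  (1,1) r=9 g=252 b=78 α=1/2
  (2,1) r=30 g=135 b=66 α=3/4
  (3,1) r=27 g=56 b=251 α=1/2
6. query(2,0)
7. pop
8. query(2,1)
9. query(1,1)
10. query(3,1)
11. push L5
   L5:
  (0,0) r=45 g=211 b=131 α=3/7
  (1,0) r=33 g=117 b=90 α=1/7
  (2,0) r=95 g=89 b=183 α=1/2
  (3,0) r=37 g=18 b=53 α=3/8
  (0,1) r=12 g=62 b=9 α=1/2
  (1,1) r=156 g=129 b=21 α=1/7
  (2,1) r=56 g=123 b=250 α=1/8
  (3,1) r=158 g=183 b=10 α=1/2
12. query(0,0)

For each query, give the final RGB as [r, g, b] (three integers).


at x=3,y=1 over L1,L2:
after L1 α=2/3: [256/3, 34/3, 54]
after L2 α=1/3: [524/9, 203/9, 78]
rounded: [58, 23, 78]

query (2,0) [L1,L2,L3,L4] — begin 0,0,0
L1 α=1/2: [169/2, 125, 1]
L2 α=1/4: [969/8, 113, 59/2]
L3 α=1: [21, 143, 153]
L4 α=1/4: [221/4, 169, 509/4]
rounded: [55, 169, 127]

at x=2,y=1 over L1,L2,L3:
+L1 (α=1/2) → [129/2, 177/2, 57]
+L2 (α=6/7) → [1857/14, 2133/14, 1371/7]
+L3 (α=3/4) → [4503/56, 8685/56, 6579/28]
rounded: [80, 155, 235]

at x=1,y=1 over L1,L2,L3:
+L1 (α=4/5) → [364/5, 312/5, 504/5]
+L2 (α=3/4) → [901/5, 1521/10, 2469/20]
+L3 (α=2/7) → [1143/7, 2397/14, 3853/28]
→ [163, 171, 138]

(3,1) stack=L1,L2,L3; from [0,0,0]:
+L1 (α=2/3) → [256/3, 34/3, 54]
+L2 (α=1/3) → [524/9, 203/9, 78]
+L3 (α=2/3) → [3278/27, 2453/27, 430/3]
rounded: [121, 91, 143]

query (0,0) [L1,L2,L3,L5] — begin 0,0,0
after L1 α=1/2: [155/2, 69/2, 149/2]
after L2 α=1/4: [613/8, 371/8, 913/8]
after L3 α=1: [116, 79, 111]
after L5 α=3/7: [599/7, 949/7, 837/7]
= [86, 136, 120]


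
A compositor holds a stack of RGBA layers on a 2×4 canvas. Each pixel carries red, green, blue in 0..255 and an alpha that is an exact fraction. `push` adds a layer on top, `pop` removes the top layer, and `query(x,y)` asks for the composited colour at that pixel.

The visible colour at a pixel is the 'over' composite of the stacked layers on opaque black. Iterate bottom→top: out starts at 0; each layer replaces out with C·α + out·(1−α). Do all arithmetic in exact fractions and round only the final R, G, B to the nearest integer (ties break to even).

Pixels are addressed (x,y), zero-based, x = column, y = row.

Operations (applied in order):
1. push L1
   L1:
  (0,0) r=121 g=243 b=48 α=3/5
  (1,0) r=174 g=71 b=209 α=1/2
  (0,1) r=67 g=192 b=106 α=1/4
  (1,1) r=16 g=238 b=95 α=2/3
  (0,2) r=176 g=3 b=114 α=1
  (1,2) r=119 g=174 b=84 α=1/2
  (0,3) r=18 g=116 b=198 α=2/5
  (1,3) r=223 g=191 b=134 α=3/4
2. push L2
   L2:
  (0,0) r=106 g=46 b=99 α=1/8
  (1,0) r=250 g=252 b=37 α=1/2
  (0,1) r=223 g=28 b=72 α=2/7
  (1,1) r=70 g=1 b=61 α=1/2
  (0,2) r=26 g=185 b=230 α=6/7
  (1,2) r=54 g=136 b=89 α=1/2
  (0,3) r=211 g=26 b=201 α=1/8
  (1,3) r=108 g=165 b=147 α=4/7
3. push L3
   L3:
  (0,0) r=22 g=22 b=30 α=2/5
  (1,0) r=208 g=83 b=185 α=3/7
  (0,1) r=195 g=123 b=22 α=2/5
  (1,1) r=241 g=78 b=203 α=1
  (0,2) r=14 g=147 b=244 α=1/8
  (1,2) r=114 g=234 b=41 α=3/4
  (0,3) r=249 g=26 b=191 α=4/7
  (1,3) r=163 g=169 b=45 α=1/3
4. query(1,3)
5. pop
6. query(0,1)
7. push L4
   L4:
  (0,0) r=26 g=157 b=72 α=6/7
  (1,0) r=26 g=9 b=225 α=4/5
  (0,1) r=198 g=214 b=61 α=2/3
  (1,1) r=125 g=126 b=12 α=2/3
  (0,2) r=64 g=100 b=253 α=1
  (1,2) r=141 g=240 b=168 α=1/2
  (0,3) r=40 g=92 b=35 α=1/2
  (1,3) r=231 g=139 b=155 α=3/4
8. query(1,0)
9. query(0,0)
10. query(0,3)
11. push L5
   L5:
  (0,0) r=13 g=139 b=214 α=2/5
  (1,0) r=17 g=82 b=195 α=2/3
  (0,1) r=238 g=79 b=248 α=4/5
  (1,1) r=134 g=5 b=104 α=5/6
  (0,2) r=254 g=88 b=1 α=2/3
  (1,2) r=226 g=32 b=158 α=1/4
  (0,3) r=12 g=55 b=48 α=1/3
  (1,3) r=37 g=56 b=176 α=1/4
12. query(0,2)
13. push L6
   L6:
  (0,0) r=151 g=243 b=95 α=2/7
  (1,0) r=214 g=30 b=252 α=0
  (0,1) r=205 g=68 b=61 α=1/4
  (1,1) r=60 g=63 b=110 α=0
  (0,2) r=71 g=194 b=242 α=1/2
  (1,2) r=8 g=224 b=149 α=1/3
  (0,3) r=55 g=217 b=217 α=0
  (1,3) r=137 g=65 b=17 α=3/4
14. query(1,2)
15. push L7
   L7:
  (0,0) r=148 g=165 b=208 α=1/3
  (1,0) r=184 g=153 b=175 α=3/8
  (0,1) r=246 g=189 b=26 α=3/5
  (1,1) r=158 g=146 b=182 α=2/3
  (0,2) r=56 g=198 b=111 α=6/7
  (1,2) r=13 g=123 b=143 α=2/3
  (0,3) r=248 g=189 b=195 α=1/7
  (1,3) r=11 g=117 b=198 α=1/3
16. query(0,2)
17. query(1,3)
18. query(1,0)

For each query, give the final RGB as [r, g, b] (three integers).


at x=1,y=3 over L1,L2,L3:
L1 α=3/4: [669/4, 573/4, 201/2]
L2 α=4/7: [3735/28, 4359/28, 1779/14]
L3 α=1/3: [6017/42, 6725/42, 698/7]
rounded: [143, 160, 100]

(0,1) stack=L1,L2; from [0,0,0]:
+L1 (α=1/4) → [67/4, 48, 53/2]
+L2 (α=2/7) → [2119/28, 296/7, 79/2]
rounded: [76, 42, 40]

at x=1,y=0 over L1,L2,L4:
+L1 (α=1/2) → [87, 71/2, 209/2]
+L2 (α=1/2) → [337/2, 575/4, 283/4]
+L4 (α=4/5) → [109/2, 719/20, 3883/20]
= [54, 36, 194]

query (0,0) [L1,L2,L4] — begin 0,0,0
after L1 α=3/5: [363/5, 729/5, 144/5]
after L2 α=1/8: [3071/40, 5333/40, 1503/40]
after L4 α=6/7: [9311/280, 43013/280, 18783/280]
→ [33, 154, 67]

(0,3) stack=L1,L2,L4; from [0,0,0]:
+L1 (α=2/5) → [36/5, 232/5, 396/5]
+L2 (α=1/8) → [1307/40, 877/20, 3777/40]
+L4 (α=1/2) → [2907/80, 2717/40, 5177/80]
= [36, 68, 65]

(0,2) stack=L1,L2,L4,L5; from [0,0,0]:
+L1 (α=1) → [176, 3, 114]
+L2 (α=6/7) → [332/7, 159, 1494/7]
+L4 (α=1) → [64, 100, 253]
+L5 (α=2/3) → [572/3, 92, 85]
= [191, 92, 85]

query (1,2) [L1,L2,L4,L5,L6] — begin 0,0,0
after L1 α=1/2: [119/2, 87, 42]
after L2 α=1/2: [227/4, 223/2, 131/2]
after L4 α=1/2: [791/8, 703/4, 467/4]
after L5 α=1/4: [4181/32, 2237/16, 2033/16]
after L6 α=1/3: [4309/48, 1343/8, 1075/8]
= [90, 168, 134]

(0,2) stack=L1,L2,L4,L5,L6,L7; from [0,0,0]:
+L1 (α=1) → [176, 3, 114]
+L2 (α=6/7) → [332/7, 159, 1494/7]
+L4 (α=1) → [64, 100, 253]
+L5 (α=2/3) → [572/3, 92, 85]
+L6 (α=1/2) → [785/6, 143, 327/2]
+L7 (α=6/7) → [2801/42, 1331/7, 237/2]
= [67, 190, 118]

at x=1,y=3 over L1,L2,L4,L5,L6,L7:
L1 α=3/4: [669/4, 573/4, 201/2]
L2 α=4/7: [3735/28, 4359/28, 1779/14]
L4 α=3/4: [23139/112, 16035/112, 8289/56]
L5 α=1/4: [73561/448, 54377/448, 34723/224]
L6 α=3/4: [257689/1792, 141737/1792, 46147/896]
L7 α=1/3: [267545/2688, 246569/2688, 134851/1344]
→ [100, 92, 100]

query (1,0) [L1,L2,L4,L5,L6,L7] — begin 0,0,0
L1 α=1/2: [87, 71/2, 209/2]
L2 α=1/2: [337/2, 575/4, 283/4]
L4 α=4/5: [109/2, 719/20, 3883/20]
L5 α=2/3: [59/2, 1333/20, 11683/60]
L6 α=0: [59/2, 1333/20, 11683/60]
L7 α=3/8: [1399/16, 3169/32, 17983/96]
→ [87, 99, 187]


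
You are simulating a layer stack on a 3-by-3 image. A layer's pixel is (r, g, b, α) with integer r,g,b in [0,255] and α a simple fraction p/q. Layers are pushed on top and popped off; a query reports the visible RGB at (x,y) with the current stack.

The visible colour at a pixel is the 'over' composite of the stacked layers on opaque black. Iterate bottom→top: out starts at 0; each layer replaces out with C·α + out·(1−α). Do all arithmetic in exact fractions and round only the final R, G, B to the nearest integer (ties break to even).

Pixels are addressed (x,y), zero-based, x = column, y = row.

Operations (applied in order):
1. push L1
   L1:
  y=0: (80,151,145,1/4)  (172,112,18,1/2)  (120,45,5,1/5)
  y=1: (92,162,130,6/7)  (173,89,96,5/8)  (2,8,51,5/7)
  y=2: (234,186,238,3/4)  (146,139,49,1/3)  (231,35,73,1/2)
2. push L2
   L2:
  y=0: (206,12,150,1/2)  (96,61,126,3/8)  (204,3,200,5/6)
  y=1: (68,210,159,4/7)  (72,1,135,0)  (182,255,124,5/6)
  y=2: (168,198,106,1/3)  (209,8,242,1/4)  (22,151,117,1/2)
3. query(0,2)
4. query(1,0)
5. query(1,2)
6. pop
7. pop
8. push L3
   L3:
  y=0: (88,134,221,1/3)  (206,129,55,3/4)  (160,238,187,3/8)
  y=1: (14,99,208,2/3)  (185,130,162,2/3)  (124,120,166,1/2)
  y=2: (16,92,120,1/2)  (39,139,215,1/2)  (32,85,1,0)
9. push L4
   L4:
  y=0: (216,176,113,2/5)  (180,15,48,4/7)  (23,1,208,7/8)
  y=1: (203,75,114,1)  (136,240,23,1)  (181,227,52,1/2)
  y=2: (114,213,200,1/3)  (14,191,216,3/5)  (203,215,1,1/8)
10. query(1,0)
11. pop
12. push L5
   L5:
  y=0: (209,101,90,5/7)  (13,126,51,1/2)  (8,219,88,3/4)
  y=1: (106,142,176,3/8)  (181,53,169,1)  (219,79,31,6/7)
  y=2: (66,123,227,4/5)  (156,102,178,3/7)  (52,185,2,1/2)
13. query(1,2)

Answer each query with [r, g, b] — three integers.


query (0,2) [L1,L2] — begin 0,0,0
L1 α=3/4: [351/2, 279/2, 357/2]
L2 α=1/3: [173, 159, 463/3]
→ [173, 159, 154]

at x=1,y=0 over L1,L2:
L1 α=1/2: [86, 56, 9]
L2 α=3/8: [359/4, 463/8, 423/8]
= [90, 58, 53]

at x=1,y=2 over L1,L2:
L1 α=1/3: [146/3, 139/3, 49/3]
L2 α=1/4: [355/4, 147/4, 291/4]
= [89, 37, 73]

at x=1,y=0 over L3,L4:
+L3 (α=3/4) → [309/2, 387/4, 165/4]
+L4 (α=4/7) → [2367/14, 1401/28, 1263/28]
rounded: [169, 50, 45]

at x=1,y=2 over L3,L5:
after L3 α=1/2: [39/2, 139/2, 215/2]
after L5 α=3/7: [78, 584/7, 964/7]
rounded: [78, 83, 138]


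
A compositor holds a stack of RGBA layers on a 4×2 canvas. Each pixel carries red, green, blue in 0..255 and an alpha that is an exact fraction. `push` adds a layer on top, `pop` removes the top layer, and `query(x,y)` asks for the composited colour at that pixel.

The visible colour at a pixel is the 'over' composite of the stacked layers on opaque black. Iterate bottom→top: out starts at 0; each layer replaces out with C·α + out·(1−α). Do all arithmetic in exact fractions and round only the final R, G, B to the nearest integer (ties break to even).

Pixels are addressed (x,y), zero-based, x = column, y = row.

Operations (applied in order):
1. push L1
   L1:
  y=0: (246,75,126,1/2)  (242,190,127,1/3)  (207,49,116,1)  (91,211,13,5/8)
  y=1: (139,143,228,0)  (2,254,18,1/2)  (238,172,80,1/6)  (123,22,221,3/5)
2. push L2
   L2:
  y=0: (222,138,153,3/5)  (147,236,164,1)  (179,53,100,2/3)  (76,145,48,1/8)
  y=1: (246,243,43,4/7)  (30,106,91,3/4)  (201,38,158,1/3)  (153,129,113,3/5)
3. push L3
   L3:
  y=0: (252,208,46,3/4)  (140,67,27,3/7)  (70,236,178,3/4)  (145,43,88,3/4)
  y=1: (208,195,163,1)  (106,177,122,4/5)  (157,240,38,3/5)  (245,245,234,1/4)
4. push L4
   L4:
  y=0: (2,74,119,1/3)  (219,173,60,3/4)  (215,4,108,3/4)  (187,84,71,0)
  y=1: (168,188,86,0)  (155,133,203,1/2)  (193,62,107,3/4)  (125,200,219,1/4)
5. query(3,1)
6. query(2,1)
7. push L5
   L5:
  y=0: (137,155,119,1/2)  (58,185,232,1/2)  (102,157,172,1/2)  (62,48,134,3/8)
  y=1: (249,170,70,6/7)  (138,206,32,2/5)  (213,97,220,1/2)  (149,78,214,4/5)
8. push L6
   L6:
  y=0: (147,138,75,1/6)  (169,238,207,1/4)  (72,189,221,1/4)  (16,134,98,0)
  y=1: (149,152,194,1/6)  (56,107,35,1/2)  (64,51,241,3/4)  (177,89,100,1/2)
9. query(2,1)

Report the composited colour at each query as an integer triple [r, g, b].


(3,1) stack=L1,L2,L3,L4; from [0,0,0]:
after L1 α=3/5: [369/5, 66/5, 663/5]
after L2 α=3/5: [3033/25, 2067/25, 3021/25]
after L3 α=1/4: [3806/25, 6163/50, 14913/100]
after L4 α=1/4: [14543/100, 28489/200, 66639/400]
rounded: [145, 142, 167]

query (2,1) [L1,L2,L3,L4] — begin 0,0,0
after L1 α=1/6: [119/3, 86/3, 40/3]
after L2 α=1/3: [841/9, 286/9, 554/9]
after L3 α=3/5: [5921/45, 7052/45, 2134/45]
after L4 α=3/4: [7994/45, 7711/90, 16579/180]
rounded: [178, 86, 92]

at x=2,y=1 over L1,L2,L3,L4,L5,L6:
L1 α=1/6: [119/3, 86/3, 40/3]
L2 α=1/3: [841/9, 286/9, 554/9]
L3 α=3/5: [5921/45, 7052/45, 2134/45]
L4 α=3/4: [7994/45, 7711/90, 16579/180]
L5 α=1/2: [17579/90, 16441/180, 56179/360]
L6 α=3/4: [34859/360, 43981/720, 316459/1440]
= [97, 61, 220]


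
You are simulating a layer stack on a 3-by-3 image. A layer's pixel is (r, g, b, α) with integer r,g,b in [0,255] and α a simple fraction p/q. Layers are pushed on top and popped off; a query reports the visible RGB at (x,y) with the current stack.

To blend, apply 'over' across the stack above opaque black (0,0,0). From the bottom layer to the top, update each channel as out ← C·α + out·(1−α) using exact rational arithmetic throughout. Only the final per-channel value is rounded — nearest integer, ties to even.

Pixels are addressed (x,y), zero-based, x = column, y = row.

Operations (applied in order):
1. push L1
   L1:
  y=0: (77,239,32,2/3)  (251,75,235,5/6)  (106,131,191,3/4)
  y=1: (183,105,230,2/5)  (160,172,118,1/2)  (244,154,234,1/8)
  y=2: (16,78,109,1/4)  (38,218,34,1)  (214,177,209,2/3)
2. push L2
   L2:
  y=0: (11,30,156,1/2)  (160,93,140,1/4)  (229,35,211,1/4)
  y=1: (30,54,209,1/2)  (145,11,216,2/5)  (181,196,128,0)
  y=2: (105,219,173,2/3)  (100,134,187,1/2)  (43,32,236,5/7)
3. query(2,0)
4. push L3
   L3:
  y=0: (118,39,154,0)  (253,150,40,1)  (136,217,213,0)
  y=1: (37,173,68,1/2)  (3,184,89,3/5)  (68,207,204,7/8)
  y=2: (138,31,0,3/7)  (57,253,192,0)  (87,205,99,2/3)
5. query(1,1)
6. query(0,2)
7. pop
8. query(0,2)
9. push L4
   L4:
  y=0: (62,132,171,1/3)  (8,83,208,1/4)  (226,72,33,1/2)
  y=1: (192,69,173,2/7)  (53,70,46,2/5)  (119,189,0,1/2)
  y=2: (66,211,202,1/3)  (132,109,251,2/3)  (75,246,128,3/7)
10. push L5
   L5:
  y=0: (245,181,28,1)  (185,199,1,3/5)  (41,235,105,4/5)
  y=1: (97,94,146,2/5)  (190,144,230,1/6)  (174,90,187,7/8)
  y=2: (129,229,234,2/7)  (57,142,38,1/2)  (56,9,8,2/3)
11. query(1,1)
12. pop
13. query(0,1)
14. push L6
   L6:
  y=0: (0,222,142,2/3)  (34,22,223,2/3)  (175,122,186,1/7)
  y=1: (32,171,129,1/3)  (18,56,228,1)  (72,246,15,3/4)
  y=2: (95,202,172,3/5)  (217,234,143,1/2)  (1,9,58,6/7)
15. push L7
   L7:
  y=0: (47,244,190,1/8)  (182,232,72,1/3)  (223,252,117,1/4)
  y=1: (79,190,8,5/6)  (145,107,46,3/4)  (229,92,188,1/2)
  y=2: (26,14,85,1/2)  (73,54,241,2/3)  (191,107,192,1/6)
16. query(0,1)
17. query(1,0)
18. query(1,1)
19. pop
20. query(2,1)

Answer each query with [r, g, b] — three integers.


at x=2,y=0 over L1,L2:
+L1 (α=3/4) → [159/2, 393/4, 573/4]
+L2 (α=1/4) → [935/8, 1319/16, 2563/16]
rounded: [117, 82, 160]

at x=1,y=1 over L1,L2,L3:
after L1 α=1/2: [80, 86, 59]
after L2 α=2/5: [106, 56, 609/5]
after L3 α=3/5: [221/5, 664/5, 2553/25]
= [44, 133, 102]

at x=0,y=2 over L1,L2,L3:
after L1 α=1/4: [4, 39/2, 109/4]
after L2 α=2/3: [214/3, 305/2, 1493/12]
after L3 α=3/7: [2098/21, 703/7, 1493/21]
= [100, 100, 71]

at x=0,y=2 over L1,L2:
after L1 α=1/4: [4, 39/2, 109/4]
after L2 α=2/3: [214/3, 305/2, 1493/12]
→ [71, 152, 124]

query (1,1) [L1,L2,L4,L5] — begin 0,0,0
L1 α=1/2: [80, 86, 59]
L2 α=2/5: [106, 56, 609/5]
L4 α=2/5: [424/5, 308/5, 2287/25]
L5 α=1/6: [307/3, 226/3, 3437/30]
→ [102, 75, 115]

at x=0,y=1 over L1,L2,L4:
after L1 α=2/5: [366/5, 42, 92]
after L2 α=1/2: [258/5, 48, 301/2]
after L4 α=2/7: [642/7, 54, 2197/14]
rounded: [92, 54, 157]

(0,1) stack=L1,L2,L4,L6,L7; from [0,0,0]:
L1 α=2/5: [366/5, 42, 92]
L2 α=1/2: [258/5, 48, 301/2]
L4 α=2/7: [642/7, 54, 2197/14]
L6 α=1/3: [1508/21, 93, 3100/21]
L7 α=5/6: [9803/126, 1043/6, 1970/63]
= [78, 174, 31]

query (1,0) [L1,L2,L4,L6,L7] — begin 0,0,0
L1 α=5/6: [1255/6, 125/2, 1175/6]
L2 α=1/4: [1575/8, 561/8, 1455/8]
L4 α=1/4: [4789/32, 2347/32, 6029/32]
L6 α=2/3: [6965/96, 3755/96, 6767/32]
L7 α=1/3: [15701/144, 14891/144, 7919/48]
→ [109, 103, 165]

query (1,1) [L1,L2,L4,L6,L7] — begin 0,0,0
L1 α=1/2: [80, 86, 59]
L2 α=2/5: [106, 56, 609/5]
L4 α=2/5: [424/5, 308/5, 2287/25]
L6 α=1: [18, 56, 228]
L7 α=3/4: [453/4, 377/4, 183/2]
→ [113, 94, 92]

at x=2,y=1 over L1,L2,L4,L6:
+L1 (α=1/8) → [61/2, 77/4, 117/4]
+L2 (α=0) → [61/2, 77/4, 117/4]
+L4 (α=1/2) → [299/4, 833/8, 117/8]
+L6 (α=3/4) → [1163/16, 6737/32, 477/32]
→ [73, 211, 15]


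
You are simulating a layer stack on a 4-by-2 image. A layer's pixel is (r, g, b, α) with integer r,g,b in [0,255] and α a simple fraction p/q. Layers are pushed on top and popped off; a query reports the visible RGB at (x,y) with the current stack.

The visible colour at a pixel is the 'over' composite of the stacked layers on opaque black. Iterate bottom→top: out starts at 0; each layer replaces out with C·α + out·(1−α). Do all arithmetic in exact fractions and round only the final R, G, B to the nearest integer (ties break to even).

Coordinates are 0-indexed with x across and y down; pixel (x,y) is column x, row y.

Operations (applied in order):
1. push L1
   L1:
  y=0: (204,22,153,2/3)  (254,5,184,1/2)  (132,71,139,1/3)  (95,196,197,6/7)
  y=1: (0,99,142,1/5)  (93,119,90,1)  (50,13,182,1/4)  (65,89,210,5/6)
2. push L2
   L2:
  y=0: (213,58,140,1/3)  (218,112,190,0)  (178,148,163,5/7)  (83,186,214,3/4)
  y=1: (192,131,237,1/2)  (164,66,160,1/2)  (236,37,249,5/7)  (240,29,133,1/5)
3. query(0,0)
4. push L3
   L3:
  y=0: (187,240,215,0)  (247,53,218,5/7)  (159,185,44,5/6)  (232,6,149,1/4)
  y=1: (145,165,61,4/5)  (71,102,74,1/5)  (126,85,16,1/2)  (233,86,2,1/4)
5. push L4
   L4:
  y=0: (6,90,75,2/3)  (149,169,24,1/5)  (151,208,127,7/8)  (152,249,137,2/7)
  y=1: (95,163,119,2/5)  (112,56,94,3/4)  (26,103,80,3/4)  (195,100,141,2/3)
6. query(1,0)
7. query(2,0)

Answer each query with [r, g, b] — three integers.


at x=0,y=0 over L1,L2:
L1 α=2/3: [136, 44/3, 102]
L2 α=1/3: [485/3, 262/9, 344/3]
= [162, 29, 115]

query (1,0) [L1,L2,L3,L4] — begin 0,0,0
after L1 α=1/2: [127, 5/2, 92]
after L2 α=0: [127, 5/2, 92]
after L3 α=5/7: [1489/7, 270/7, 182]
after L4 α=1/5: [6999/35, 2263/35, 752/5]
= [200, 65, 150]

at x=2,y=0 over L1,L2,L3,L4:
+L1 (α=1/3) → [44, 71/3, 139/3]
+L2 (α=5/7) → [978/7, 2362/21, 389/3]
+L3 (α=5/6) → [2181/14, 21787/126, 1049/18]
+L4 (α=7/8) → [16979/112, 205243/1008, 17051/144]
rounded: [152, 204, 118]


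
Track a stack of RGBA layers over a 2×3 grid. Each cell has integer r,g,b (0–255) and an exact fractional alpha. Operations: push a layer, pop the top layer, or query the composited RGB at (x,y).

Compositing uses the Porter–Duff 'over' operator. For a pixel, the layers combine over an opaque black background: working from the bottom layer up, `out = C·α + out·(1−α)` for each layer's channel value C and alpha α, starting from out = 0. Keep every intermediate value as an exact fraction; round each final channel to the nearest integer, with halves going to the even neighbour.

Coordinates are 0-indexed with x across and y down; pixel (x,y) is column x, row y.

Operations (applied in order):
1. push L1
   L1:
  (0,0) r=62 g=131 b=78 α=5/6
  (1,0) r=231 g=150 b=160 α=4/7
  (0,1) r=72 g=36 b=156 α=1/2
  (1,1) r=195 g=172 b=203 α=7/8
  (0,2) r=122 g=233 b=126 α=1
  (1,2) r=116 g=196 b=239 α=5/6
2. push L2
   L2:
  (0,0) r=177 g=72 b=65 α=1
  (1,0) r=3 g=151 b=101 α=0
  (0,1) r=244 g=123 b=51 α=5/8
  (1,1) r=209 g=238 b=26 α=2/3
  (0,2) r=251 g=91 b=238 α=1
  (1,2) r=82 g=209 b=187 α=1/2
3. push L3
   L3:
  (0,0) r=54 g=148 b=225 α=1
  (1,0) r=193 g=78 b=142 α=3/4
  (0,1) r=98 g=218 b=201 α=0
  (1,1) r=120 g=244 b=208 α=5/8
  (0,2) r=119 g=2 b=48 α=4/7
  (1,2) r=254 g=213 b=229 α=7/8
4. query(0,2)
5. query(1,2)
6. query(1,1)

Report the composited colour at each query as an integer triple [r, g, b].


(0,2) stack=L1,L2,L3; from [0,0,0]:
after L1 α=1: [122, 233, 126]
after L2 α=1: [251, 91, 238]
after L3 α=4/7: [1229/7, 281/7, 906/7]
rounded: [176, 40, 129]

query (1,2) [L1,L2,L3] — begin 0,0,0
after L1 α=5/6: [290/3, 490/3, 1195/6]
after L2 α=1/2: [268/3, 1117/6, 2317/12]
after L3 α=7/8: [2801/12, 10063/48, 21553/96]
= [233, 210, 225]

at x=1,y=1 over L1,L2,L3:
after L1 α=7/8: [1365/8, 301/2, 1421/8]
after L2 α=2/3: [4709/24, 1253/6, 1837/24]
after L3 α=5/8: [9509/64, 3693/16, 10157/64]
= [149, 231, 159]


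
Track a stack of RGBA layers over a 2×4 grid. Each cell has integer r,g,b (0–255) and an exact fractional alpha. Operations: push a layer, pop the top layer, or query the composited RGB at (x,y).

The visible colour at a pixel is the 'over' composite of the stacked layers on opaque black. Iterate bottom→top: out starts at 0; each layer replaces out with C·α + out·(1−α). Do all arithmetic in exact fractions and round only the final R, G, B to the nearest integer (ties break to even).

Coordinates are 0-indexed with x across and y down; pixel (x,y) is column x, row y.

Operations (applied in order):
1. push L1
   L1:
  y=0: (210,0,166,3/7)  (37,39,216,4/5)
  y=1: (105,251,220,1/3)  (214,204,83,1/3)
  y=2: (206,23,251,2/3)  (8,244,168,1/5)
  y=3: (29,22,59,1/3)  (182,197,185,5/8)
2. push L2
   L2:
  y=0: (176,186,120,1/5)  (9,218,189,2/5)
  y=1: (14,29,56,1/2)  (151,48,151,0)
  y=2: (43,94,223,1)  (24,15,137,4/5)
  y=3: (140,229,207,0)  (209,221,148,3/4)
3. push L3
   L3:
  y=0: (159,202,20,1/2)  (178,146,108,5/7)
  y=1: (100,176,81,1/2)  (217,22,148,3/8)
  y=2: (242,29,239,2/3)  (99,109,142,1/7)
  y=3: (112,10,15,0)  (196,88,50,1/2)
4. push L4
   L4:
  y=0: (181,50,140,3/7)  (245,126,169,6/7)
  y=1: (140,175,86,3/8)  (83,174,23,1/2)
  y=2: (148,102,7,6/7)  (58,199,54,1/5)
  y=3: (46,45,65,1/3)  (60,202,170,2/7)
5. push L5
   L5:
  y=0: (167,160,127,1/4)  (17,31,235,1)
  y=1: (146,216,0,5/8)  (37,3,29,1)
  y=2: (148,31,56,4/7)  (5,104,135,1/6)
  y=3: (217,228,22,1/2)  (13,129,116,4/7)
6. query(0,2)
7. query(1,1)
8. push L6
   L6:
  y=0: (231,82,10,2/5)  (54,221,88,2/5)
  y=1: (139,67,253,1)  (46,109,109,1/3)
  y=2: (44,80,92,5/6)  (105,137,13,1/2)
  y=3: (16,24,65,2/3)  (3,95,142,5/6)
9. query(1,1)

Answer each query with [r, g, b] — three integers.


query (0,2) [L1,L2,L3,L4,L5] — begin 0,0,0
+L1 (α=2/3) → [412/3, 46/3, 502/3]
+L2 (α=1) → [43, 94, 223]
+L3 (α=2/3) → [527/3, 152/3, 701/3]
+L4 (α=6/7) → [3191/21, 284/3, 827/21]
+L5 (α=4/7) → [7335/49, 408/7, 2395/49]
→ [150, 58, 49]

query (1,1) [L1,L2,L3,L4,L5] — begin 0,0,0
L1 α=1/3: [214/3, 68, 83/3]
L2 α=0: [214/3, 68, 83/3]
L3 α=3/8: [3023/24, 203/4, 1747/24]
L4 α=1/2: [5015/48, 899/8, 2299/48]
L5 α=1: [37, 3, 29]
→ [37, 3, 29]

at x=1,y=1 over L1,L2,L3,L4,L5,L6:
after L1 α=1/3: [214/3, 68, 83/3]
after L2 α=0: [214/3, 68, 83/3]
after L3 α=3/8: [3023/24, 203/4, 1747/24]
after L4 α=1/2: [5015/48, 899/8, 2299/48]
after L5 α=1: [37, 3, 29]
after L6 α=1/3: [40, 115/3, 167/3]
→ [40, 38, 56]


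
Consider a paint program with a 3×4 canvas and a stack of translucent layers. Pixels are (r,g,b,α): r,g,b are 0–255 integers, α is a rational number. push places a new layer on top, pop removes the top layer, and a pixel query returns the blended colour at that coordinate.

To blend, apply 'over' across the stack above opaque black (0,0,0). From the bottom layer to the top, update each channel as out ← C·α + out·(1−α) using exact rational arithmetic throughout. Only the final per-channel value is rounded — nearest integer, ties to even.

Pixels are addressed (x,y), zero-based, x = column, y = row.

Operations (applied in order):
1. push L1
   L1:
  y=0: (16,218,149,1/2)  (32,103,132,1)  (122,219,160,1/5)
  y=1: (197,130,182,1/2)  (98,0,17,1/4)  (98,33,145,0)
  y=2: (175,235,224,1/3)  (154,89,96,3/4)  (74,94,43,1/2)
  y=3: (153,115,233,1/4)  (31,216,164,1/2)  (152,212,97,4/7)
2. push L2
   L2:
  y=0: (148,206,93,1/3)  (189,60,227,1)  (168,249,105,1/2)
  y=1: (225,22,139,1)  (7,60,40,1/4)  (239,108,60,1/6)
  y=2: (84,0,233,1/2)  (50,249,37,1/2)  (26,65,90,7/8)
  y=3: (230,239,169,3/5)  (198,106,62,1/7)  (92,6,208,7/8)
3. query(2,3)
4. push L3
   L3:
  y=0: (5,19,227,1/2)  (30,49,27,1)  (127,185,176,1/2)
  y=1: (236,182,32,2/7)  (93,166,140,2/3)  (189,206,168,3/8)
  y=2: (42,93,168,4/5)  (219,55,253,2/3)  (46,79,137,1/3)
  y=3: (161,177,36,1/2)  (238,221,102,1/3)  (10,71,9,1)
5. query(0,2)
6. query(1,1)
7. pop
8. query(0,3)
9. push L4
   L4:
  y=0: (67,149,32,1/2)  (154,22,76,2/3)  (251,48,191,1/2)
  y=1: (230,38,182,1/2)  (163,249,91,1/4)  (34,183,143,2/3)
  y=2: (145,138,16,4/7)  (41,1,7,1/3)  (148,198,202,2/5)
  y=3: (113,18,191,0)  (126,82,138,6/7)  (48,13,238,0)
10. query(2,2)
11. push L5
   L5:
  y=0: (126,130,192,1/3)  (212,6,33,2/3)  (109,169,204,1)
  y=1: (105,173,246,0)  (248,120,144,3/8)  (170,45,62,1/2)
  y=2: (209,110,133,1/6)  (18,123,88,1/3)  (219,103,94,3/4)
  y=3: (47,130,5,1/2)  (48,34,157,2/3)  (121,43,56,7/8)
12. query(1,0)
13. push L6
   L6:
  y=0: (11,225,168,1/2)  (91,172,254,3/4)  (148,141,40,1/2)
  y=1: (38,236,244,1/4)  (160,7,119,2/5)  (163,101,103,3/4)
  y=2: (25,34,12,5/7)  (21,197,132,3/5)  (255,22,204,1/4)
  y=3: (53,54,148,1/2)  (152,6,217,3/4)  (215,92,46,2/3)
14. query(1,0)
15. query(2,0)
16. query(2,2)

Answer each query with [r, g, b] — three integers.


(2,3) stack=L1,L2; from [0,0,0]:
after L1 α=4/7: [608/7, 848/7, 388/7]
after L2 α=7/8: [1279/14, 571/28, 2645/14]
rounded: [91, 20, 189]

(0,2) stack=L1,L2,L3; from [0,0,0]:
+L1 (α=1/3) → [175/3, 235/3, 224/3]
+L2 (α=1/2) → [427/6, 235/6, 923/6]
+L3 (α=4/5) → [287/6, 2467/30, 991/6]
→ [48, 82, 165]

at x=1,y=1 over L1,L2,L3:
after L1 α=1/4: [49/2, 0, 17/4]
after L2 α=1/4: [161/8, 15, 211/16]
after L3 α=2/3: [1649/24, 347/3, 4691/48]
→ [69, 116, 98]

query (0,3) [L1,L2] — begin 0,0,0
L1 α=1/4: [153/4, 115/4, 233/4]
L2 α=3/5: [1533/10, 1549/10, 1247/10]
= [153, 155, 125]

(2,2) stack=L1,L2,L4; from [0,0,0]:
after L1 α=1/2: [37, 47, 43/2]
after L2 α=7/8: [219/8, 251/4, 1303/16]
after L4 α=2/5: [605/8, 2337/20, 10373/80]
rounded: [76, 117, 130]

at x=1,y=0 over L1,L2,L4,L5:
+L1 (α=1) → [32, 103, 132]
+L2 (α=1) → [189, 60, 227]
+L4 (α=2/3) → [497/3, 104/3, 379/3]
+L5 (α=2/3) → [1769/9, 140/9, 577/9]
= [197, 16, 64]

at x=1,y=0 over L1,L2,L4,L5,L6:
L1 α=1: [32, 103, 132]
L2 α=1: [189, 60, 227]
L4 α=2/3: [497/3, 104/3, 379/3]
L5 α=2/3: [1769/9, 140/9, 577/9]
L6 α=3/4: [2113/18, 1196/9, 7435/36]
rounded: [117, 133, 207]

(2,0) stack=L1,L2,L4,L5,L6; from [0,0,0]:
+L1 (α=1/5) → [122/5, 219/5, 32]
+L2 (α=1/2) → [481/5, 732/5, 137/2]
+L4 (α=1/2) → [868/5, 486/5, 519/4]
+L5 (α=1) → [109, 169, 204]
+L6 (α=1/2) → [257/2, 155, 122]
= [128, 155, 122]

query (2,2) [L1,L2,L4,L5,L6] — begin 0,0,0
after L1 α=1/2: [37, 47, 43/2]
after L2 α=7/8: [219/8, 251/4, 1303/16]
after L4 α=2/5: [605/8, 2337/20, 10373/80]
after L5 α=3/4: [5861/32, 8517/80, 32933/320]
after L6 α=1/4: [25743/128, 27311/320, 164079/1280]
= [201, 85, 128]


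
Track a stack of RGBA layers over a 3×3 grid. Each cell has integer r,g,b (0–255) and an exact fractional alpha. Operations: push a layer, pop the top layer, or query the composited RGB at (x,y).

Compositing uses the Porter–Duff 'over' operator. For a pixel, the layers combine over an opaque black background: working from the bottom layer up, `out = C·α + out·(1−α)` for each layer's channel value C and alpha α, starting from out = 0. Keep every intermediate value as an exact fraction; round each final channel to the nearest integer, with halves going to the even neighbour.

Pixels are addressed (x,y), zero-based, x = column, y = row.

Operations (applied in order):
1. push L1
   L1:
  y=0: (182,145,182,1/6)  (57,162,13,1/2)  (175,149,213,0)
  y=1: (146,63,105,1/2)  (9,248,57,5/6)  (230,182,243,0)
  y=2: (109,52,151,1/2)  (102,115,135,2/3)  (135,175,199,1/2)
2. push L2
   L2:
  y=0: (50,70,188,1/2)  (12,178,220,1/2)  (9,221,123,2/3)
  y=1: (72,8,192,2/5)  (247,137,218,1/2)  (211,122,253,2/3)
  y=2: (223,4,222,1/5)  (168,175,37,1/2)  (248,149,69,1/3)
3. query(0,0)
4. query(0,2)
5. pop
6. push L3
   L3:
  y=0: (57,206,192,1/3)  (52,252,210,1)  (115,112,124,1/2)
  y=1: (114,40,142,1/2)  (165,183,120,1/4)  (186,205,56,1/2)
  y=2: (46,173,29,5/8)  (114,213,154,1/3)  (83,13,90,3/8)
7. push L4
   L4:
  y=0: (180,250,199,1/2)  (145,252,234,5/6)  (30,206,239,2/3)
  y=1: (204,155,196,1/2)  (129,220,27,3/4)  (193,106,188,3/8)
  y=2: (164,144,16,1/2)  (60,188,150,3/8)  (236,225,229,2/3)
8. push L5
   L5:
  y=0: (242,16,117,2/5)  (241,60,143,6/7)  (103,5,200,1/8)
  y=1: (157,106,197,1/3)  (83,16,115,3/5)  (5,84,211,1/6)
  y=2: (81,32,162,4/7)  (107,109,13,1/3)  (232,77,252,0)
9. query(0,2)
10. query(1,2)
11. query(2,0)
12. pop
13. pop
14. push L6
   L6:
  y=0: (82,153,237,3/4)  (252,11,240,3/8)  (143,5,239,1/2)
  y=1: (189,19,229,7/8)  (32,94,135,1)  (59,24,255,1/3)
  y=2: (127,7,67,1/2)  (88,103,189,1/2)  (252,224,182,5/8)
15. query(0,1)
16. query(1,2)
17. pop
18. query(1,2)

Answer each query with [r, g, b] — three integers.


(0,0) stack=L1,L2; from [0,0,0]:
L1 α=1/6: [91/3, 145/6, 91/3]
L2 α=1/2: [241/6, 565/12, 655/6]
rounded: [40, 47, 109]

query (0,2) [L1,L2] — begin 0,0,0
after L1 α=1/2: [109/2, 26, 151/2]
after L2 α=1/5: [441/5, 108/5, 524/5]
rounded: [88, 22, 105]

at x=0,y=2 over L1,L3,L4,L5:
+L1 (α=1/2) → [109/2, 26, 151/2]
+L3 (α=5/8) → [787/16, 943/8, 743/16]
+L4 (α=1/2) → [3411/32, 2095/16, 999/32]
+L5 (α=4/7) → [2943/32, 8333/112, 23733/224]
rounded: [92, 74, 106]

(1,2) stack=L1,L3,L4,L5; from [0,0,0]:
+L1 (α=2/3) → [68, 230/3, 90]
+L3 (α=1/3) → [250/3, 1099/9, 334/3]
+L4 (α=3/8) → [895/12, 10571/72, 755/6]
+L5 (α=1/3) → [1537/18, 14495/108, 794/9]
rounded: [85, 134, 88]

(2,0) stack=L1,L3,L4,L5; from [0,0,0]:
after L1 α=0: [0, 0, 0]
after L3 α=1/2: [115/2, 56, 62]
after L4 α=2/3: [235/6, 156, 180]
after L5 α=1/8: [2263/48, 1097/8, 365/2]
→ [47, 137, 182]

at x=0,y=1 over L1,L3,L6:
+L1 (α=1/2) → [73, 63/2, 105/2]
+L3 (α=1/2) → [187/2, 143/4, 389/4]
+L6 (α=7/8) → [2833/16, 675/32, 6801/32]
rounded: [177, 21, 213]

at x=1,y=2 over L1,L3,L6:
L1 α=2/3: [68, 230/3, 90]
L3 α=1/3: [250/3, 1099/9, 334/3]
L6 α=1/2: [257/3, 1013/9, 901/6]
rounded: [86, 113, 150]

query (1,2) [L1,L3] — begin 0,0,0
+L1 (α=2/3) → [68, 230/3, 90]
+L3 (α=1/3) → [250/3, 1099/9, 334/3]
→ [83, 122, 111]
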